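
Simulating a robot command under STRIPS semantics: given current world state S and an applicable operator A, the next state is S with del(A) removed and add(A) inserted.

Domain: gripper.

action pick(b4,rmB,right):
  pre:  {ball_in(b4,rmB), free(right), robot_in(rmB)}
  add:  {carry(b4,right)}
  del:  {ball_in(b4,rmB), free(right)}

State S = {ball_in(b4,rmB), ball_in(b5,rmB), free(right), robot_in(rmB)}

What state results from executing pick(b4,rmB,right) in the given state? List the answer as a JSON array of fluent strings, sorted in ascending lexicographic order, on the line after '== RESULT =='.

Progress:
  pre ⊆ S: {ball_in(b4,rmB), free(right), robot_in(rmB)} ⊆ S  — applicable
  S \ del = {ball_in(b5,rmB), robot_in(rmB)}
  ∪ add   = {ball_in(b5,rmB), carry(b4,right), robot_in(rmB)}

== RESULT ==
["ball_in(b5,rmB)", "carry(b4,right)", "robot_in(rmB)"]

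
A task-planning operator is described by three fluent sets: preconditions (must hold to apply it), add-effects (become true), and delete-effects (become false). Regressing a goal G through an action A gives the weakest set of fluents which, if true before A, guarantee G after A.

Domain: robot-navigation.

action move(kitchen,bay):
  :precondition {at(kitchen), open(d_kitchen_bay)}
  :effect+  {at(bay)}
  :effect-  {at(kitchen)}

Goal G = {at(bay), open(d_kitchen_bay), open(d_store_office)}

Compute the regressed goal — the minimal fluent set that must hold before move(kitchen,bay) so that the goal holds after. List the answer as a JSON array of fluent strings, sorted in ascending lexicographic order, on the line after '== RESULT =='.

Regress:
  G ∩ del = {}  (empty — regression defined)
  G \ add = {at(bay), open(d_kitchen_bay), open(d_store_office)} \ {at(bay)} = {open(d_kitchen_bay), open(d_store_office)}
  ∪ pre   = {open(d_kitchen_bay), open(d_store_office)} ∪ {at(kitchen), open(d_kitchen_bay)}
          = {at(kitchen), open(d_kitchen_bay), open(d_store_office)}

== RESULT ==
["at(kitchen)", "open(d_kitchen_bay)", "open(d_store_office)"]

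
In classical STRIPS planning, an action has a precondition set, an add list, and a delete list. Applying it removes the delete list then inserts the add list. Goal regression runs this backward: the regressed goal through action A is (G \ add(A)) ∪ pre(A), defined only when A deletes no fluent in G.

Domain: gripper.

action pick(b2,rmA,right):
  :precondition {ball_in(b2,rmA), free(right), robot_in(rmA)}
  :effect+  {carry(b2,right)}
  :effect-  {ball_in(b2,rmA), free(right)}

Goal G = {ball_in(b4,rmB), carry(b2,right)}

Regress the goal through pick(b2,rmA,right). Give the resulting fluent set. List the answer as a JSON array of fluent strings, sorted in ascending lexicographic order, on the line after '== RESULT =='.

Regress:
  G ∩ del = {}  (empty — regression defined)
  G \ add = {ball_in(b4,rmB), carry(b2,right)} \ {carry(b2,right)} = {ball_in(b4,rmB)}
  ∪ pre   = {ball_in(b4,rmB)} ∪ {ball_in(b2,rmA), free(right), robot_in(rmA)}
          = {ball_in(b2,rmA), ball_in(b4,rmB), free(right), robot_in(rmA)}

== RESULT ==
["ball_in(b2,rmA)", "ball_in(b4,rmB)", "free(right)", "robot_in(rmA)"]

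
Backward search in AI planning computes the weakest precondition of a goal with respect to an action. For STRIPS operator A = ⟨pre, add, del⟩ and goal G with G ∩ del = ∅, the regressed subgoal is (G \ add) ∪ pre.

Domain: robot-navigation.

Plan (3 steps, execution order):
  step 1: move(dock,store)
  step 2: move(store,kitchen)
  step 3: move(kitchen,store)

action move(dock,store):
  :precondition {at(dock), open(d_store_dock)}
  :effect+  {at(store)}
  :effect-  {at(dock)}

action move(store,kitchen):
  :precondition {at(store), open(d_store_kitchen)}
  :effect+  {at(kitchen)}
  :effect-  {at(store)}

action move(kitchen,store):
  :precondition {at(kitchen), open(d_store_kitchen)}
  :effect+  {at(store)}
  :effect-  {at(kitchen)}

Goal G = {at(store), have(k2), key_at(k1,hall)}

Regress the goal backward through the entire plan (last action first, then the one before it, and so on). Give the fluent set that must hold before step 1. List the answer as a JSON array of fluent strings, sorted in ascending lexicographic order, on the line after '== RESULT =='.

Work backward from the goal:
  through step 3 (move(kitchen,store)): drop {at(store)}, keep {have(k2), key_at(k1,hall)}, require {at(kitchen), open(d_store_kitchen)}
    → {at(kitchen), have(k2), key_at(k1,hall), open(d_store_kitchen)}
  through step 2 (move(store,kitchen)): drop {at(kitchen)}, keep {have(k2), key_at(k1,hall), open(d_store_kitchen)}, require {at(store), open(d_store_kitchen)}
    → {at(store), have(k2), key_at(k1,hall), open(d_store_kitchen)}
  through step 1 (move(dock,store)): drop {at(store)}, keep {have(k2), key_at(k1,hall), open(d_store_kitchen)}, require {at(dock), open(d_store_dock)}
    → {at(dock), have(k2), key_at(k1,hall), open(d_store_dock), open(d_store_kitchen)}

== RESULT ==
["at(dock)", "have(k2)", "key_at(k1,hall)", "open(d_store_dock)", "open(d_store_kitchen)"]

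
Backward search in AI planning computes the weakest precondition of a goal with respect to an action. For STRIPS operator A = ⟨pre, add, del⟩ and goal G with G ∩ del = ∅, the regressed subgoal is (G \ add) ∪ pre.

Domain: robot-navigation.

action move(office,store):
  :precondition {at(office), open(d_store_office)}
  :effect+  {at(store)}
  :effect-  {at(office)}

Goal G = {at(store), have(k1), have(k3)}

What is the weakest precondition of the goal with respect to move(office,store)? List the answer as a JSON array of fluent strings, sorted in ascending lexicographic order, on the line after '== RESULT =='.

Regress:
  G ∩ del = {}  (empty — regression defined)
  G \ add = {at(store), have(k1), have(k3)} \ {at(store)} = {have(k1), have(k3)}
  ∪ pre   = {have(k1), have(k3)} ∪ {at(office), open(d_store_office)}
          = {at(office), have(k1), have(k3), open(d_store_office)}

== RESULT ==
["at(office)", "have(k1)", "have(k3)", "open(d_store_office)"]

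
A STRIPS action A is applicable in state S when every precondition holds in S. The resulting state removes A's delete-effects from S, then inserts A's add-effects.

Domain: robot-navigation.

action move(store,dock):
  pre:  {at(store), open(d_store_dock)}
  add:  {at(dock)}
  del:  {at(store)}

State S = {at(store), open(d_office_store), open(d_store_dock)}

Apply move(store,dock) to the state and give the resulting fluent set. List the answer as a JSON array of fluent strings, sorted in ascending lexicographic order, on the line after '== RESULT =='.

Progress:
  pre ⊆ S: {at(store), open(d_store_dock)} ⊆ S  — applicable
  S \ del = {open(d_office_store), open(d_store_dock)}
  ∪ add   = {at(dock), open(d_office_store), open(d_store_dock)}

== RESULT ==
["at(dock)", "open(d_office_store)", "open(d_store_dock)"]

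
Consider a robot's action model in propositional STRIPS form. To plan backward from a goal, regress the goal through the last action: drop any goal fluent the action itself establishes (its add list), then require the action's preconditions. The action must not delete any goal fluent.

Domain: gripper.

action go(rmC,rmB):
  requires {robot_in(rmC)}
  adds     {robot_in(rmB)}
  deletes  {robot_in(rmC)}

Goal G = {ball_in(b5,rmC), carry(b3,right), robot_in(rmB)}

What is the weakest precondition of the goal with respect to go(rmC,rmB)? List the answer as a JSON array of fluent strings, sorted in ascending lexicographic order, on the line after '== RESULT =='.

Compute (G \ add) ∪ pre:
  G ∩ del = {}  (empty — regression defined)
  G \ add = {ball_in(b5,rmC), carry(b3,right), robot_in(rmB)} \ {robot_in(rmB)} = {ball_in(b5,rmC), carry(b3,right)}
  ∪ pre   = {ball_in(b5,rmC), carry(b3,right)} ∪ {robot_in(rmC)}
          = {ball_in(b5,rmC), carry(b3,right), robot_in(rmC)}

== RESULT ==
["ball_in(b5,rmC)", "carry(b3,right)", "robot_in(rmC)"]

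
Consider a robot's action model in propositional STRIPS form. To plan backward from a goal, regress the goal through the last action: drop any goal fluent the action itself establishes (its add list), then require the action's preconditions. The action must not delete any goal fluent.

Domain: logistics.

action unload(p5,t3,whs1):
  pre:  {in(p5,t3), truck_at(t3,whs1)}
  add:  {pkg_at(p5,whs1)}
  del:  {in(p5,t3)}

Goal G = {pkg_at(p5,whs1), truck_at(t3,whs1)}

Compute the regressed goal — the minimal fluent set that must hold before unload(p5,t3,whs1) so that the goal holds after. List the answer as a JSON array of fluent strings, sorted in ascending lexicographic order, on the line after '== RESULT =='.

Regress:
  G ∩ del = {}  (empty — regression defined)
  G \ add = {pkg_at(p5,whs1), truck_at(t3,whs1)} \ {pkg_at(p5,whs1)} = {truck_at(t3,whs1)}
  ∪ pre   = {truck_at(t3,whs1)} ∪ {in(p5,t3), truck_at(t3,whs1)}
          = {in(p5,t3), truck_at(t3,whs1)}

== RESULT ==
["in(p5,t3)", "truck_at(t3,whs1)"]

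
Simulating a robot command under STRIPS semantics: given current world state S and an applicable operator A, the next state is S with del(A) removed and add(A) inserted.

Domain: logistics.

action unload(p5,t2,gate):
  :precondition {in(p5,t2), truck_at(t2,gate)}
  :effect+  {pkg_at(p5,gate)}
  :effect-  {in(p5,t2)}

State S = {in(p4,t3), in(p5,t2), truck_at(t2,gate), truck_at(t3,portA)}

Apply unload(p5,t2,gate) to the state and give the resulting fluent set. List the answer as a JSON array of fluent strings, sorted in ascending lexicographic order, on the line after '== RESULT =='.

Compute (S \ del) ∪ add:
  pre ⊆ S: {in(p5,t2), truck_at(t2,gate)} ⊆ S  — applicable
  S \ del = {in(p4,t3), truck_at(t2,gate), truck_at(t3,portA)}
  ∪ add   = {in(p4,t3), pkg_at(p5,gate), truck_at(t2,gate), truck_at(t3,portA)}

== RESULT ==
["in(p4,t3)", "pkg_at(p5,gate)", "truck_at(t2,gate)", "truck_at(t3,portA)"]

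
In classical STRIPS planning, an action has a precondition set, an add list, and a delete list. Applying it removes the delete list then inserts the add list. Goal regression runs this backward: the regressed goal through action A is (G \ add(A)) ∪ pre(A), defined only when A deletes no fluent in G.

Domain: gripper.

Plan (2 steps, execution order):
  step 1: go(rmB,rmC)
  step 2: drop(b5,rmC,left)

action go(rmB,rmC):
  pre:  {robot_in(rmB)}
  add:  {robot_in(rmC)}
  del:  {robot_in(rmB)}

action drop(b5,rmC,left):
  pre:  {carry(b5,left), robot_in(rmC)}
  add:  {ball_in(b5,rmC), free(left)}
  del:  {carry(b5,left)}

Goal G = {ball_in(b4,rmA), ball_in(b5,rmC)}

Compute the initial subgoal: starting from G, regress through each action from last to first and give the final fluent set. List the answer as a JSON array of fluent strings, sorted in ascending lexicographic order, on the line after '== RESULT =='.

Work backward from the goal:
  through step 2 (drop(b5,rmC,left)): drop {ball_in(b5,rmC)}, keep {ball_in(b4,rmA)}, require {carry(b5,left), robot_in(rmC)}
    → {ball_in(b4,rmA), carry(b5,left), robot_in(rmC)}
  through step 1 (go(rmB,rmC)): drop {robot_in(rmC)}, keep {ball_in(b4,rmA), carry(b5,left)}, require {robot_in(rmB)}
    → {ball_in(b4,rmA), carry(b5,left), robot_in(rmB)}

== RESULT ==
["ball_in(b4,rmA)", "carry(b5,left)", "robot_in(rmB)"]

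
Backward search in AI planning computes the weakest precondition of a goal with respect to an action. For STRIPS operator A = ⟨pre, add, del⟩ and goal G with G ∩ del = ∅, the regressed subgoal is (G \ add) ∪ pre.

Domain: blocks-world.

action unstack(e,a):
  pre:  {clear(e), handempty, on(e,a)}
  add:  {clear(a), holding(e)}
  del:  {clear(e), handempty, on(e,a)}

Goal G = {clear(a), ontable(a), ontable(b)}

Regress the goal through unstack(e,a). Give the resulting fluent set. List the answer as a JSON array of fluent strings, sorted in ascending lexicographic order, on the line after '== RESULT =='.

Regress:
  G ∩ del = {}  (empty — regression defined)
  G \ add = {clear(a), ontable(a), ontable(b)} \ {clear(a), holding(e)} = {ontable(a), ontable(b)}
  ∪ pre   = {ontable(a), ontable(b)} ∪ {clear(e), handempty, on(e,a)}
          = {clear(e), handempty, on(e,a), ontable(a), ontable(b)}

== RESULT ==
["clear(e)", "handempty", "on(e,a)", "ontable(a)", "ontable(b)"]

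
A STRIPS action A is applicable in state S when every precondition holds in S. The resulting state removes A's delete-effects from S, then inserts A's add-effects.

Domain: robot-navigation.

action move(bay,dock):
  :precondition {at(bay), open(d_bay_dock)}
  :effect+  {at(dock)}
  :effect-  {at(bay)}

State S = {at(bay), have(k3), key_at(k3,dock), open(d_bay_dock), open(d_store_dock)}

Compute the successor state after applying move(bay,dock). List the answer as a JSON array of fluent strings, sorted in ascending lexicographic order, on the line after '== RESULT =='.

Compute (S \ del) ∪ add:
  pre ⊆ S: {at(bay), open(d_bay_dock)} ⊆ S  — applicable
  S \ del = {have(k3), key_at(k3,dock), open(d_bay_dock), open(d_store_dock)}
  ∪ add   = {at(dock), have(k3), key_at(k3,dock), open(d_bay_dock), open(d_store_dock)}

== RESULT ==
["at(dock)", "have(k3)", "key_at(k3,dock)", "open(d_bay_dock)", "open(d_store_dock)"]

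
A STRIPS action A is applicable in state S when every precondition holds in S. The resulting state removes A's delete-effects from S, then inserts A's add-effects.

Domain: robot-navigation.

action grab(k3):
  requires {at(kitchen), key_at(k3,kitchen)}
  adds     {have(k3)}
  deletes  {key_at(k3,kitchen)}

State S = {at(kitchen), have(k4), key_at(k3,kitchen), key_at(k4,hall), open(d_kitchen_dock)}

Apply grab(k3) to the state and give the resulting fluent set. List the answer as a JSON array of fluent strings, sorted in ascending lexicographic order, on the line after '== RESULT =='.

Compute (S \ del) ∪ add:
  pre ⊆ S: {at(kitchen), key_at(k3,kitchen)} ⊆ S  — applicable
  S \ del = {at(kitchen), have(k4), key_at(k4,hall), open(d_kitchen_dock)}
  ∪ add   = {at(kitchen), have(k3), have(k4), key_at(k4,hall), open(d_kitchen_dock)}

== RESULT ==
["at(kitchen)", "have(k3)", "have(k4)", "key_at(k4,hall)", "open(d_kitchen_dock)"]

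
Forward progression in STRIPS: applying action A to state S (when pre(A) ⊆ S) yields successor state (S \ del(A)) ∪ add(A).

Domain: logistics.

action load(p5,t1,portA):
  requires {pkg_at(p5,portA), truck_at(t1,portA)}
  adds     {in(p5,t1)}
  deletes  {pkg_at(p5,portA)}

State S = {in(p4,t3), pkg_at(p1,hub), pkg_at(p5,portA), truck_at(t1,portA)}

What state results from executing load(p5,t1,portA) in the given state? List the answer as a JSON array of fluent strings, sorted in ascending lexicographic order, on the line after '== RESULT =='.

Compute (S \ del) ∪ add:
  pre ⊆ S: {pkg_at(p5,portA), truck_at(t1,portA)} ⊆ S  — applicable
  S \ del = {in(p4,t3), pkg_at(p1,hub), truck_at(t1,portA)}
  ∪ add   = {in(p4,t3), in(p5,t1), pkg_at(p1,hub), truck_at(t1,portA)}

== RESULT ==
["in(p4,t3)", "in(p5,t1)", "pkg_at(p1,hub)", "truck_at(t1,portA)"]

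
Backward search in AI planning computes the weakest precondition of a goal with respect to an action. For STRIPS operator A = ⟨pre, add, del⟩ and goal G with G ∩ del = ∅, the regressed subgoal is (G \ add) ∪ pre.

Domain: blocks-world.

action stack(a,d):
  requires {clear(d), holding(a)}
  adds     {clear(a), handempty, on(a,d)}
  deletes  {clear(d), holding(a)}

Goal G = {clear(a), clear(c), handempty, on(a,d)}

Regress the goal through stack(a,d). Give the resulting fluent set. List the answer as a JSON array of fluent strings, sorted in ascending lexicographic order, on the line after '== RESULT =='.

Compute (G \ add) ∪ pre:
  G ∩ del = {}  (empty — regression defined)
  G \ add = {clear(a), clear(c), handempty, on(a,d)} \ {clear(a), handempty, on(a,d)} = {clear(c)}
  ∪ pre   = {clear(c)} ∪ {clear(d), holding(a)}
          = {clear(c), clear(d), holding(a)}

== RESULT ==
["clear(c)", "clear(d)", "holding(a)"]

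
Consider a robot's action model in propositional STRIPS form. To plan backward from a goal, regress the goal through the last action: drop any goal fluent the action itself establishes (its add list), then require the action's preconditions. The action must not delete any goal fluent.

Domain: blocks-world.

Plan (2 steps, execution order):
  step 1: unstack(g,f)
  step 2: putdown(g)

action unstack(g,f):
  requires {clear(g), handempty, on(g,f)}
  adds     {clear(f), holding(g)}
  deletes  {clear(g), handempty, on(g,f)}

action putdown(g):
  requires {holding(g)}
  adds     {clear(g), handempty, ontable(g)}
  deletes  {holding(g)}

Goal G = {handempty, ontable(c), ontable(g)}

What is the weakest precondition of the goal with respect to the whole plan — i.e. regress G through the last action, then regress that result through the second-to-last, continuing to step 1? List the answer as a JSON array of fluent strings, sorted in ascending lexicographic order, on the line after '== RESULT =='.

Regress step by step:
  through step 2 (putdown(g)): drop {handempty, ontable(g)}, keep {ontable(c)}, require {holding(g)}
    → {holding(g), ontable(c)}
  through step 1 (unstack(g,f)): drop {holding(g)}, keep {ontable(c)}, require {clear(g), handempty, on(g,f)}
    → {clear(g), handempty, on(g,f), ontable(c)}

== RESULT ==
["clear(g)", "handempty", "on(g,f)", "ontable(c)"]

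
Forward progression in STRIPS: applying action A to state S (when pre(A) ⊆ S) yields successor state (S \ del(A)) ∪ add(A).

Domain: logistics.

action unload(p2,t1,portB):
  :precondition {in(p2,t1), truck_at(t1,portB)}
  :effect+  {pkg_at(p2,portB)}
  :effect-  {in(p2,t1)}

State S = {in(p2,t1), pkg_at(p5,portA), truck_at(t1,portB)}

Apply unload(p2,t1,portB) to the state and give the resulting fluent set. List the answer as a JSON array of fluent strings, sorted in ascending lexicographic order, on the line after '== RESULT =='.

Progress:
  pre ⊆ S: {in(p2,t1), truck_at(t1,portB)} ⊆ S  — applicable
  S \ del = {pkg_at(p5,portA), truck_at(t1,portB)}
  ∪ add   = {pkg_at(p2,portB), pkg_at(p5,portA), truck_at(t1,portB)}

== RESULT ==
["pkg_at(p2,portB)", "pkg_at(p5,portA)", "truck_at(t1,portB)"]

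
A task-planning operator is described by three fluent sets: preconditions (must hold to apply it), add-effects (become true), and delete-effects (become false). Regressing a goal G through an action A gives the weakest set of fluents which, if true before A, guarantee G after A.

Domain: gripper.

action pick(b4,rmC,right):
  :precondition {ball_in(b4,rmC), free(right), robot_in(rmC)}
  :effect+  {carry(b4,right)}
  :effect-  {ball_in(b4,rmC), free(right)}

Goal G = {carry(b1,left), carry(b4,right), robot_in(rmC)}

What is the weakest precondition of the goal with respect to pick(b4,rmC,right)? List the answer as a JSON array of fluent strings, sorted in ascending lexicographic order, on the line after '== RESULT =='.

Regress:
  G ∩ del = {}  (empty — regression defined)
  G \ add = {carry(b1,left), carry(b4,right), robot_in(rmC)} \ {carry(b4,right)} = {carry(b1,left), robot_in(rmC)}
  ∪ pre   = {carry(b1,left), robot_in(rmC)} ∪ {ball_in(b4,rmC), free(right), robot_in(rmC)}
          = {ball_in(b4,rmC), carry(b1,left), free(right), robot_in(rmC)}

== RESULT ==
["ball_in(b4,rmC)", "carry(b1,left)", "free(right)", "robot_in(rmC)"]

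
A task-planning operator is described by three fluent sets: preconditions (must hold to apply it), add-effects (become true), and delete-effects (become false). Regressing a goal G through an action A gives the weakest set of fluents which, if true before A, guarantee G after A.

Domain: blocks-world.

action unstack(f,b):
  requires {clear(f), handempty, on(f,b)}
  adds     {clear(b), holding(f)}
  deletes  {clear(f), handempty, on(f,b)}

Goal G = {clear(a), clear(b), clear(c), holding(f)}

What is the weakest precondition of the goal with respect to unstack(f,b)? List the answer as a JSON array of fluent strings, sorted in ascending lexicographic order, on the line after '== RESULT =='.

Regress:
  G ∩ del = {}  (empty — regression defined)
  G \ add = {clear(a), clear(b), clear(c), holding(f)} \ {clear(b), holding(f)} = {clear(a), clear(c)}
  ∪ pre   = {clear(a), clear(c)} ∪ {clear(f), handempty, on(f,b)}
          = {clear(a), clear(c), clear(f), handempty, on(f,b)}

== RESULT ==
["clear(a)", "clear(c)", "clear(f)", "handempty", "on(f,b)"]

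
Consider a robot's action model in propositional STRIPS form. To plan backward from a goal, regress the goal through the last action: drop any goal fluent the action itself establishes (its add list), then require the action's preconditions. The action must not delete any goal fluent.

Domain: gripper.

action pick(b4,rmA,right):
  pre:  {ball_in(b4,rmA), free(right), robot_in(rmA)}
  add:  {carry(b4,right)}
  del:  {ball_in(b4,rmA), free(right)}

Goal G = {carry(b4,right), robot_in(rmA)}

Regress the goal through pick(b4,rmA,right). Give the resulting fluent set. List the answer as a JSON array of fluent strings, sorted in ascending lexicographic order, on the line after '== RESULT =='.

Regress:
  G ∩ del = {}  (empty — regression defined)
  G \ add = {carry(b4,right), robot_in(rmA)} \ {carry(b4,right)} = {robot_in(rmA)}
  ∪ pre   = {robot_in(rmA)} ∪ {ball_in(b4,rmA), free(right), robot_in(rmA)}
          = {ball_in(b4,rmA), free(right), robot_in(rmA)}

== RESULT ==
["ball_in(b4,rmA)", "free(right)", "robot_in(rmA)"]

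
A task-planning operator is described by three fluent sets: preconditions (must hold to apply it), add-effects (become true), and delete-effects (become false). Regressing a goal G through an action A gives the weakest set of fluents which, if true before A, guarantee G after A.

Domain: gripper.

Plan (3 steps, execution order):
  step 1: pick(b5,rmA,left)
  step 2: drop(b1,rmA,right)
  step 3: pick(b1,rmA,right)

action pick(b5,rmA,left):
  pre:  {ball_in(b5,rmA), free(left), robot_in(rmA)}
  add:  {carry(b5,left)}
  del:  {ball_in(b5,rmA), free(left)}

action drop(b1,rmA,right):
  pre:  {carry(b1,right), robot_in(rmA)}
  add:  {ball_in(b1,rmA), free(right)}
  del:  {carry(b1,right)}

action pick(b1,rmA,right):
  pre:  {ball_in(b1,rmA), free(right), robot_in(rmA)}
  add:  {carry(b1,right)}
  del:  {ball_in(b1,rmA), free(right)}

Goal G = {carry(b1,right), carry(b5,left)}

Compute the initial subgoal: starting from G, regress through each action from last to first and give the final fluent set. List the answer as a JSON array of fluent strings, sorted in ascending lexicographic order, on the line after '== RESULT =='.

Work backward from the goal:
  through step 3 (pick(b1,rmA,right)): drop {carry(b1,right)}, keep {carry(b5,left)}, require {ball_in(b1,rmA), free(right), robot_in(rmA)}
    → {ball_in(b1,rmA), carry(b5,left), free(right), robot_in(rmA)}
  through step 2 (drop(b1,rmA,right)): drop {ball_in(b1,rmA), free(right)}, keep {carry(b5,left), robot_in(rmA)}, require {carry(b1,right), robot_in(rmA)}
    → {carry(b1,right), carry(b5,left), robot_in(rmA)}
  through step 1 (pick(b5,rmA,left)): drop {carry(b5,left)}, keep {carry(b1,right), robot_in(rmA)}, require {ball_in(b5,rmA), free(left), robot_in(rmA)}
    → {ball_in(b5,rmA), carry(b1,right), free(left), robot_in(rmA)}

== RESULT ==
["ball_in(b5,rmA)", "carry(b1,right)", "free(left)", "robot_in(rmA)"]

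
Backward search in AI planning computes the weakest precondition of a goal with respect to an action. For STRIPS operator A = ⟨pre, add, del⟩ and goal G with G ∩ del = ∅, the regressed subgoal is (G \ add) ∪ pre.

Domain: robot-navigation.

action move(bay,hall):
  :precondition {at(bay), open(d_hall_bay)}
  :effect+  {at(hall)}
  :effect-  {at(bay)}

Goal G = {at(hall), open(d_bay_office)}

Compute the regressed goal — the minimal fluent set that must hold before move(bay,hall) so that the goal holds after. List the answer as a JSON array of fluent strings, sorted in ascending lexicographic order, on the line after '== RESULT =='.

Regress:
  G ∩ del = {}  (empty — regression defined)
  G \ add = {at(hall), open(d_bay_office)} \ {at(hall)} = {open(d_bay_office)}
  ∪ pre   = {open(d_bay_office)} ∪ {at(bay), open(d_hall_bay)}
          = {at(bay), open(d_bay_office), open(d_hall_bay)}

== RESULT ==
["at(bay)", "open(d_bay_office)", "open(d_hall_bay)"]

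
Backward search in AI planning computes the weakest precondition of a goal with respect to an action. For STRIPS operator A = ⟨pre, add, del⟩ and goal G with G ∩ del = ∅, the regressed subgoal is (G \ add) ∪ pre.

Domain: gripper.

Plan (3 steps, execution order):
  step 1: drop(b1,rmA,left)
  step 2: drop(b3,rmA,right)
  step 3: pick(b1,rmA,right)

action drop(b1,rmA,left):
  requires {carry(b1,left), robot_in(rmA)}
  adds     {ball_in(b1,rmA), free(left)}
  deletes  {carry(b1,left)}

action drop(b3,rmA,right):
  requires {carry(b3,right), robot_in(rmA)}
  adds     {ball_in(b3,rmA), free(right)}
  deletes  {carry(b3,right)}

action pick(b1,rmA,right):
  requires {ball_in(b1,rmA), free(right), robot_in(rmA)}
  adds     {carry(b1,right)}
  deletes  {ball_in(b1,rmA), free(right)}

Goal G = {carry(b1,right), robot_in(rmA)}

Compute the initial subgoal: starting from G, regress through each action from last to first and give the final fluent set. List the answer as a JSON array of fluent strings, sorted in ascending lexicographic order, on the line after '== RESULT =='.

Regress step by step:
  through step 3 (pick(b1,rmA,right)): drop {carry(b1,right)}, keep {robot_in(rmA)}, require {ball_in(b1,rmA), free(right), robot_in(rmA)}
    → {ball_in(b1,rmA), free(right), robot_in(rmA)}
  through step 2 (drop(b3,rmA,right)): drop {free(right)}, keep {ball_in(b1,rmA), robot_in(rmA)}, require {carry(b3,right), robot_in(rmA)}
    → {ball_in(b1,rmA), carry(b3,right), robot_in(rmA)}
  through step 1 (drop(b1,rmA,left)): drop {ball_in(b1,rmA)}, keep {carry(b3,right), robot_in(rmA)}, require {carry(b1,left), robot_in(rmA)}
    → {carry(b1,left), carry(b3,right), robot_in(rmA)}

== RESULT ==
["carry(b1,left)", "carry(b3,right)", "robot_in(rmA)"]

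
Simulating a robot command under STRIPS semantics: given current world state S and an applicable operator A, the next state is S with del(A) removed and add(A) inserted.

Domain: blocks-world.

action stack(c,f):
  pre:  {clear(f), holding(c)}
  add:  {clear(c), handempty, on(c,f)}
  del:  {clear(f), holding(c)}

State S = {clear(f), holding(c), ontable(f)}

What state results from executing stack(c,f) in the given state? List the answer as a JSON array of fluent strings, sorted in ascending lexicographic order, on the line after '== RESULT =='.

Progress:
  pre ⊆ S: {clear(f), holding(c)} ⊆ S  — applicable
  S \ del = {ontable(f)}
  ∪ add   = {clear(c), handempty, on(c,f), ontable(f)}

== RESULT ==
["clear(c)", "handempty", "on(c,f)", "ontable(f)"]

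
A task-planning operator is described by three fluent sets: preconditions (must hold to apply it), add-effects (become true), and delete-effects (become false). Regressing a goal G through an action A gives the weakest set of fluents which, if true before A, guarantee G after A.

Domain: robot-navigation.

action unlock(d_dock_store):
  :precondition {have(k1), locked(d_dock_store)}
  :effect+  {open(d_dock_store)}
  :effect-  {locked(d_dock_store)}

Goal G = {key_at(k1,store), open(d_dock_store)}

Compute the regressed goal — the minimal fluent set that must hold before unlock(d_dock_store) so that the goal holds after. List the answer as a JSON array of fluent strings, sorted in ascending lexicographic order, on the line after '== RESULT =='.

Compute (G \ add) ∪ pre:
  G ∩ del = {}  (empty — regression defined)
  G \ add = {key_at(k1,store), open(d_dock_store)} \ {open(d_dock_store)} = {key_at(k1,store)}
  ∪ pre   = {key_at(k1,store)} ∪ {have(k1), locked(d_dock_store)}
          = {have(k1), key_at(k1,store), locked(d_dock_store)}

== RESULT ==
["have(k1)", "key_at(k1,store)", "locked(d_dock_store)"]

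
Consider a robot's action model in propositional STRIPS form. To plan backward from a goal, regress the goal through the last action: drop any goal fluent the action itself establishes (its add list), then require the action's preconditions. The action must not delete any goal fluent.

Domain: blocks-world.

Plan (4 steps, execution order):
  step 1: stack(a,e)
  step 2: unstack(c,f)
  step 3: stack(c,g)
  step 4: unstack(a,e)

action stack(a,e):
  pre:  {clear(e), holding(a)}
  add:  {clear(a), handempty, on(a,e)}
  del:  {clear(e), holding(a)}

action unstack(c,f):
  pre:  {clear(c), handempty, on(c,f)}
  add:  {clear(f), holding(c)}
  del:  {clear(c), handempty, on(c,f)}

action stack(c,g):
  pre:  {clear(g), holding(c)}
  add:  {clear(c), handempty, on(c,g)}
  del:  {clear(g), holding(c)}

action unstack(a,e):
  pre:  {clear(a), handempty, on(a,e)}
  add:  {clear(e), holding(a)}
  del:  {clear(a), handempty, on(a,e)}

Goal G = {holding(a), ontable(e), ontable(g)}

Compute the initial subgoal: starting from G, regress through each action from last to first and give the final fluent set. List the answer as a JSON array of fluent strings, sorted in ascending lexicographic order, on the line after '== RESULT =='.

Work backward from the goal:
  through step 4 (unstack(a,e)): drop {holding(a)}, keep {ontable(e), ontable(g)}, require {clear(a), handempty, on(a,e)}
    → {clear(a), handempty, on(a,e), ontable(e), ontable(g)}
  through step 3 (stack(c,g)): drop {handempty}, keep {clear(a), on(a,e), ontable(e), ontable(g)}, require {clear(g), holding(c)}
    → {clear(a), clear(g), holding(c), on(a,e), ontable(e), ontable(g)}
  through step 2 (unstack(c,f)): drop {holding(c)}, keep {clear(a), clear(g), on(a,e), ontable(e), ontable(g)}, require {clear(c), handempty, on(c,f)}
    → {clear(a), clear(c), clear(g), handempty, on(a,e), on(c,f), ontable(e), ontable(g)}
  through step 1 (stack(a,e)): drop {clear(a), handempty, on(a,e)}, keep {clear(c), clear(g), on(c,f), ontable(e), ontable(g)}, require {clear(e), holding(a)}
    → {clear(c), clear(e), clear(g), holding(a), on(c,f), ontable(e), ontable(g)}

== RESULT ==
["clear(c)", "clear(e)", "clear(g)", "holding(a)", "on(c,f)", "ontable(e)", "ontable(g)"]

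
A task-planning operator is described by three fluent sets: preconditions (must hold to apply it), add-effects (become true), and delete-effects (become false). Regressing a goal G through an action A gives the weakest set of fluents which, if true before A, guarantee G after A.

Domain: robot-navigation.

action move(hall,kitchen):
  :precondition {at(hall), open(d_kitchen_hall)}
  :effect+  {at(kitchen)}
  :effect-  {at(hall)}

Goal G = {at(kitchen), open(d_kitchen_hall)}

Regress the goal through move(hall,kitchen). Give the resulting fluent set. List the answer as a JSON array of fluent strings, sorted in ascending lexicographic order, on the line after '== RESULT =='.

Regress:
  G ∩ del = {}  (empty — regression defined)
  G \ add = {at(kitchen), open(d_kitchen_hall)} \ {at(kitchen)} = {open(d_kitchen_hall)}
  ∪ pre   = {open(d_kitchen_hall)} ∪ {at(hall), open(d_kitchen_hall)}
          = {at(hall), open(d_kitchen_hall)}

== RESULT ==
["at(hall)", "open(d_kitchen_hall)"]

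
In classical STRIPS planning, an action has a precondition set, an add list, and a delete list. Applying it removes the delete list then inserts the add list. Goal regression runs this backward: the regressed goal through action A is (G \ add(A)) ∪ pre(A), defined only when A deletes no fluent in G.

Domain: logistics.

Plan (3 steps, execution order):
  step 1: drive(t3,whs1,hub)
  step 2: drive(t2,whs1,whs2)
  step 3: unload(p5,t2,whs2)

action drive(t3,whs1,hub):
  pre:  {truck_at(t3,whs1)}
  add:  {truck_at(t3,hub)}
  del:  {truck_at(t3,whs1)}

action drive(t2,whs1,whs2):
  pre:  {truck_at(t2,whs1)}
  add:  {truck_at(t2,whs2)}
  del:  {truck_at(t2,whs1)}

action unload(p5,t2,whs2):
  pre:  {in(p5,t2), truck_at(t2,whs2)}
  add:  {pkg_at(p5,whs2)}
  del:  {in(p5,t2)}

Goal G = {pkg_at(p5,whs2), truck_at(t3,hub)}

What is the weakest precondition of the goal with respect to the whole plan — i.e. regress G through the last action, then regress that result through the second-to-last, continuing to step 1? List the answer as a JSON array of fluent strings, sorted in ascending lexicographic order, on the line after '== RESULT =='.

Work backward from the goal:
  through step 3 (unload(p5,t2,whs2)): drop {pkg_at(p5,whs2)}, keep {truck_at(t3,hub)}, require {in(p5,t2), truck_at(t2,whs2)}
    → {in(p5,t2), truck_at(t2,whs2), truck_at(t3,hub)}
  through step 2 (drive(t2,whs1,whs2)): drop {truck_at(t2,whs2)}, keep {in(p5,t2), truck_at(t3,hub)}, require {truck_at(t2,whs1)}
    → {in(p5,t2), truck_at(t2,whs1), truck_at(t3,hub)}
  through step 1 (drive(t3,whs1,hub)): drop {truck_at(t3,hub)}, keep {in(p5,t2), truck_at(t2,whs1)}, require {truck_at(t3,whs1)}
    → {in(p5,t2), truck_at(t2,whs1), truck_at(t3,whs1)}

== RESULT ==
["in(p5,t2)", "truck_at(t2,whs1)", "truck_at(t3,whs1)"]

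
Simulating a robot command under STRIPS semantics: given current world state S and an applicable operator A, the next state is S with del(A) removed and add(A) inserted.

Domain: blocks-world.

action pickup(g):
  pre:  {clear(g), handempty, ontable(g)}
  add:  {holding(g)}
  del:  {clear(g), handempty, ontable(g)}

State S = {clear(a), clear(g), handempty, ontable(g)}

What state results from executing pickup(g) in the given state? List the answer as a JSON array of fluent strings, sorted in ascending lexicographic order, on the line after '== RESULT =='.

Progress:
  pre ⊆ S: {clear(g), handempty, ontable(g)} ⊆ S  — applicable
  S \ del = {clear(a)}
  ∪ add   = {clear(a), holding(g)}

== RESULT ==
["clear(a)", "holding(g)"]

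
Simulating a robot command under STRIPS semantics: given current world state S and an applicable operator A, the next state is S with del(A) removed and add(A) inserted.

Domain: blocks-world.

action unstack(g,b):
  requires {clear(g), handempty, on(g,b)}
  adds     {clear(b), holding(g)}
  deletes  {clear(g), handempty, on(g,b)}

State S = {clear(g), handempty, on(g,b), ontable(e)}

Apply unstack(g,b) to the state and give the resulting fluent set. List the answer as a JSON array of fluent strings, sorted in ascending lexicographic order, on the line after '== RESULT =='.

Compute (S \ del) ∪ add:
  pre ⊆ S: {clear(g), handempty, on(g,b)} ⊆ S  — applicable
  S \ del = {ontable(e)}
  ∪ add   = {clear(b), holding(g), ontable(e)}

== RESULT ==
["clear(b)", "holding(g)", "ontable(e)"]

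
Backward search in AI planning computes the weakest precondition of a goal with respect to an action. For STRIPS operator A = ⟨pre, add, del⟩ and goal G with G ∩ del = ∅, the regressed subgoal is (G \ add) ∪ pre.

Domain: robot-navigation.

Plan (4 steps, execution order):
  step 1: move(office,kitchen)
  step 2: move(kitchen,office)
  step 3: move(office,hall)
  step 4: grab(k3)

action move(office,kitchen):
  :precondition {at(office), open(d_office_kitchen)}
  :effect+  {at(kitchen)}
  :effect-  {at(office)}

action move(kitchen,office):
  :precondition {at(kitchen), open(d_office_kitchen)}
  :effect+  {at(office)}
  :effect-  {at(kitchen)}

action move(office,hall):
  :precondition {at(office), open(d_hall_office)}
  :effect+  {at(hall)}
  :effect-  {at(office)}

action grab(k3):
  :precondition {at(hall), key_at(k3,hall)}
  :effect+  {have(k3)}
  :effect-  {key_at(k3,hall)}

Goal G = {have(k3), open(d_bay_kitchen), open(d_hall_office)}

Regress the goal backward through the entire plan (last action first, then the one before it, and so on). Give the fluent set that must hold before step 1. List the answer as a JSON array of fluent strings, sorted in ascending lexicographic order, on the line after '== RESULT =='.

Work backward from the goal:
  through step 4 (grab(k3)): drop {have(k3)}, keep {open(d_bay_kitchen), open(d_hall_office)}, require {at(hall), key_at(k3,hall)}
    → {at(hall), key_at(k3,hall), open(d_bay_kitchen), open(d_hall_office)}
  through step 3 (move(office,hall)): drop {at(hall)}, keep {key_at(k3,hall), open(d_bay_kitchen), open(d_hall_office)}, require {at(office), open(d_hall_office)}
    → {at(office), key_at(k3,hall), open(d_bay_kitchen), open(d_hall_office)}
  through step 2 (move(kitchen,office)): drop {at(office)}, keep {key_at(k3,hall), open(d_bay_kitchen), open(d_hall_office)}, require {at(kitchen), open(d_office_kitchen)}
    → {at(kitchen), key_at(k3,hall), open(d_bay_kitchen), open(d_hall_office), open(d_office_kitchen)}
  through step 1 (move(office,kitchen)): drop {at(kitchen)}, keep {key_at(k3,hall), open(d_bay_kitchen), open(d_hall_office), open(d_office_kitchen)}, require {at(office), open(d_office_kitchen)}
    → {at(office), key_at(k3,hall), open(d_bay_kitchen), open(d_hall_office), open(d_office_kitchen)}

== RESULT ==
["at(office)", "key_at(k3,hall)", "open(d_bay_kitchen)", "open(d_hall_office)", "open(d_office_kitchen)"]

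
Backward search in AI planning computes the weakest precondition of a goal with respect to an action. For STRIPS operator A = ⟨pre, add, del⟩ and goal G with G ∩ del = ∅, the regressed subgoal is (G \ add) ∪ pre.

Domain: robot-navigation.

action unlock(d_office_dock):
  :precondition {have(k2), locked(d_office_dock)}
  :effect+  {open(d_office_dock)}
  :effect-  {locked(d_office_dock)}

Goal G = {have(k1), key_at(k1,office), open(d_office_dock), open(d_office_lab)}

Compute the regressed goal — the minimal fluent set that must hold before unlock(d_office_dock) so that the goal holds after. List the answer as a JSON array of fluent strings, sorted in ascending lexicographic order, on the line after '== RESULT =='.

Regress:
  G ∩ del = {}  (empty — regression defined)
  G \ add = {have(k1), key_at(k1,office), open(d_office_dock), open(d_office_lab)} \ {open(d_office_dock)} = {have(k1), key_at(k1,office), open(d_office_lab)}
  ∪ pre   = {have(k1), key_at(k1,office), open(d_office_lab)} ∪ {have(k2), locked(d_office_dock)}
          = {have(k1), have(k2), key_at(k1,office), locked(d_office_dock), open(d_office_lab)}

== RESULT ==
["have(k1)", "have(k2)", "key_at(k1,office)", "locked(d_office_dock)", "open(d_office_lab)"]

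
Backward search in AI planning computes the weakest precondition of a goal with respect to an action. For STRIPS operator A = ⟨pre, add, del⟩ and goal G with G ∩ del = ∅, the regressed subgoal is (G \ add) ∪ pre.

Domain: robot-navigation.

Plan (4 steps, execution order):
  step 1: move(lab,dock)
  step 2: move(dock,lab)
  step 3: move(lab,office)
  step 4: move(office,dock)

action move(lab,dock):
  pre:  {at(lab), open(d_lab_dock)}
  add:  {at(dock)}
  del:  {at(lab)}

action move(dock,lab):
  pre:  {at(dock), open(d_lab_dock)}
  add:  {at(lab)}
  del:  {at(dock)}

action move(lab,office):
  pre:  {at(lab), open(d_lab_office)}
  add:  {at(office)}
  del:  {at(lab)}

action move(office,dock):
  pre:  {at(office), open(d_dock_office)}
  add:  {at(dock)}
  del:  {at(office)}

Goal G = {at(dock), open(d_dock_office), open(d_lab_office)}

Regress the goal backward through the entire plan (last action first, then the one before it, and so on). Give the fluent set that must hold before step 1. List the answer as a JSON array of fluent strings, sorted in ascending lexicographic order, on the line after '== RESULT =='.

Work backward from the goal:
  through step 4 (move(office,dock)): drop {at(dock)}, keep {open(d_dock_office), open(d_lab_office)}, require {at(office), open(d_dock_office)}
    → {at(office), open(d_dock_office), open(d_lab_office)}
  through step 3 (move(lab,office)): drop {at(office)}, keep {open(d_dock_office), open(d_lab_office)}, require {at(lab), open(d_lab_office)}
    → {at(lab), open(d_dock_office), open(d_lab_office)}
  through step 2 (move(dock,lab)): drop {at(lab)}, keep {open(d_dock_office), open(d_lab_office)}, require {at(dock), open(d_lab_dock)}
    → {at(dock), open(d_dock_office), open(d_lab_dock), open(d_lab_office)}
  through step 1 (move(lab,dock)): drop {at(dock)}, keep {open(d_dock_office), open(d_lab_dock), open(d_lab_office)}, require {at(lab), open(d_lab_dock)}
    → {at(lab), open(d_dock_office), open(d_lab_dock), open(d_lab_office)}

== RESULT ==
["at(lab)", "open(d_dock_office)", "open(d_lab_dock)", "open(d_lab_office)"]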